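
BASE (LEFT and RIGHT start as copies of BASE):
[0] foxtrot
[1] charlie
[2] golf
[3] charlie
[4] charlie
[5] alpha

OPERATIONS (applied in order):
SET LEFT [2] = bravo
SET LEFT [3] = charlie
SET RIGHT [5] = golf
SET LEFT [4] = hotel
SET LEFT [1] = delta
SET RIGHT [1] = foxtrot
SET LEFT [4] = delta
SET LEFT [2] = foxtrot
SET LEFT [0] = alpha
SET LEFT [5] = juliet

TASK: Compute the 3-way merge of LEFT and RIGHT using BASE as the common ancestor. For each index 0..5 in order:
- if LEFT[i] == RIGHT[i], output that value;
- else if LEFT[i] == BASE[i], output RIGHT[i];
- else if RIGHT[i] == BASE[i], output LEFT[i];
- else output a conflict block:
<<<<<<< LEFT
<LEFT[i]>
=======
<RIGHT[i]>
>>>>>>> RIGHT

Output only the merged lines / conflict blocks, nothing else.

Final LEFT:  [alpha, delta, foxtrot, charlie, delta, juliet]
Final RIGHT: [foxtrot, foxtrot, golf, charlie, charlie, golf]
i=0: L=alpha, R=foxtrot=BASE -> take LEFT -> alpha
i=1: BASE=charlie L=delta R=foxtrot all differ -> CONFLICT
i=2: L=foxtrot, R=golf=BASE -> take LEFT -> foxtrot
i=3: L=charlie R=charlie -> agree -> charlie
i=4: L=delta, R=charlie=BASE -> take LEFT -> delta
i=5: BASE=alpha L=juliet R=golf all differ -> CONFLICT

Answer: alpha
<<<<<<< LEFT
delta
=======
foxtrot
>>>>>>> RIGHT
foxtrot
charlie
delta
<<<<<<< LEFT
juliet
=======
golf
>>>>>>> RIGHT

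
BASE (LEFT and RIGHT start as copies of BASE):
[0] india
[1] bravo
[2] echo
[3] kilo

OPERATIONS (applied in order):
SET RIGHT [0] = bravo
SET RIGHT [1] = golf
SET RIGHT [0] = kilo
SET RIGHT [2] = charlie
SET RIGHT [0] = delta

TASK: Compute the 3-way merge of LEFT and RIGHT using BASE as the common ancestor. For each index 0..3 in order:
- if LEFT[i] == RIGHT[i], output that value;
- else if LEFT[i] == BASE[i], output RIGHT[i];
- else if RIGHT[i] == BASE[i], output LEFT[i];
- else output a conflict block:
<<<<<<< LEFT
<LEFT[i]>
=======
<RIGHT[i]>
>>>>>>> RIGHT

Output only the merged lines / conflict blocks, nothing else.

Final LEFT:  [india, bravo, echo, kilo]
Final RIGHT: [delta, golf, charlie, kilo]
i=0: L=india=BASE, R=delta -> take RIGHT -> delta
i=1: L=bravo=BASE, R=golf -> take RIGHT -> golf
i=2: L=echo=BASE, R=charlie -> take RIGHT -> charlie
i=3: L=kilo R=kilo -> agree -> kilo

Answer: delta
golf
charlie
kilo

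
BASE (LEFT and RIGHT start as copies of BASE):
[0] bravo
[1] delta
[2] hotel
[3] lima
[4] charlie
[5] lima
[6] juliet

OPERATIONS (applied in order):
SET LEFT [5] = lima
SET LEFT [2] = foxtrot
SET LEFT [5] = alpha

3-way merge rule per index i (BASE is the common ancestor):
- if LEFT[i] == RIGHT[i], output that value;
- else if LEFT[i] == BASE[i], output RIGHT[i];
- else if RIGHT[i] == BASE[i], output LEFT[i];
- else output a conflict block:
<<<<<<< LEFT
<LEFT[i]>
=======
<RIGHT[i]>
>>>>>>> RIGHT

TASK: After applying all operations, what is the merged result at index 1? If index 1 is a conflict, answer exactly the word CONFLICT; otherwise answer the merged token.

Final LEFT:  [bravo, delta, foxtrot, lima, charlie, alpha, juliet]
Final RIGHT: [bravo, delta, hotel, lima, charlie, lima, juliet]
i=0: L=bravo R=bravo -> agree -> bravo
i=1: L=delta R=delta -> agree -> delta
i=2: L=foxtrot, R=hotel=BASE -> take LEFT -> foxtrot
i=3: L=lima R=lima -> agree -> lima
i=4: L=charlie R=charlie -> agree -> charlie
i=5: L=alpha, R=lima=BASE -> take LEFT -> alpha
i=6: L=juliet R=juliet -> agree -> juliet
Index 1 -> delta

Answer: delta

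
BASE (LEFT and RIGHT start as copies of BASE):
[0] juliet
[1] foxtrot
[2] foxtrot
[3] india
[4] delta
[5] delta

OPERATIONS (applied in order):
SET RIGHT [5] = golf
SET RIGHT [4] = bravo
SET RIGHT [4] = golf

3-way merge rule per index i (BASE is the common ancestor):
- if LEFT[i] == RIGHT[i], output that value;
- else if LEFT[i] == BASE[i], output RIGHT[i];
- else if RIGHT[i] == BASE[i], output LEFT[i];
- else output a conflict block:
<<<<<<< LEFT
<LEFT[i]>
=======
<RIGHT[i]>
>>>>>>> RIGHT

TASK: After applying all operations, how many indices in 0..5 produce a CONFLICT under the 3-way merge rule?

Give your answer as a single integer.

Final LEFT:  [juliet, foxtrot, foxtrot, india, delta, delta]
Final RIGHT: [juliet, foxtrot, foxtrot, india, golf, golf]
i=0: L=juliet R=juliet -> agree -> juliet
i=1: L=foxtrot R=foxtrot -> agree -> foxtrot
i=2: L=foxtrot R=foxtrot -> agree -> foxtrot
i=3: L=india R=india -> agree -> india
i=4: L=delta=BASE, R=golf -> take RIGHT -> golf
i=5: L=delta=BASE, R=golf -> take RIGHT -> golf
Conflict count: 0

Answer: 0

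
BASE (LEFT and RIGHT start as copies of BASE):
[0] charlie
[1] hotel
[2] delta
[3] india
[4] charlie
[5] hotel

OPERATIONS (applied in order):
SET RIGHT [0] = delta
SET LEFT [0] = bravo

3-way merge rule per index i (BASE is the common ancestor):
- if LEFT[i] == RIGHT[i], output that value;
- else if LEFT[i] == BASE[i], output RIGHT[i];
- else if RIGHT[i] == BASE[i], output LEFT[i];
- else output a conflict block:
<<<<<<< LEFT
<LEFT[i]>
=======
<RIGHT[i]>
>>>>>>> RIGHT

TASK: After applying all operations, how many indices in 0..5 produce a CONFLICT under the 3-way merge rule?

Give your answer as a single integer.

Answer: 1

Derivation:
Final LEFT:  [bravo, hotel, delta, india, charlie, hotel]
Final RIGHT: [delta, hotel, delta, india, charlie, hotel]
i=0: BASE=charlie L=bravo R=delta all differ -> CONFLICT
i=1: L=hotel R=hotel -> agree -> hotel
i=2: L=delta R=delta -> agree -> delta
i=3: L=india R=india -> agree -> india
i=4: L=charlie R=charlie -> agree -> charlie
i=5: L=hotel R=hotel -> agree -> hotel
Conflict count: 1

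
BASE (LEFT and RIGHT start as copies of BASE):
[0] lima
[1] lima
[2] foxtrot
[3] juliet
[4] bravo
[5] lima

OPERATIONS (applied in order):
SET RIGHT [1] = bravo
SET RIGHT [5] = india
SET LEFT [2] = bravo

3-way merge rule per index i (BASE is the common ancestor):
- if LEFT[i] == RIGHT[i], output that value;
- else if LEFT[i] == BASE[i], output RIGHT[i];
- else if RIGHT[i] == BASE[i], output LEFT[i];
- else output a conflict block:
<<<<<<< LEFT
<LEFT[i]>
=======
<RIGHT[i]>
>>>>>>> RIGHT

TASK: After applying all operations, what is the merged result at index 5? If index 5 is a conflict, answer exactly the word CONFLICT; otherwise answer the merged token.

Answer: india

Derivation:
Final LEFT:  [lima, lima, bravo, juliet, bravo, lima]
Final RIGHT: [lima, bravo, foxtrot, juliet, bravo, india]
i=0: L=lima R=lima -> agree -> lima
i=1: L=lima=BASE, R=bravo -> take RIGHT -> bravo
i=2: L=bravo, R=foxtrot=BASE -> take LEFT -> bravo
i=3: L=juliet R=juliet -> agree -> juliet
i=4: L=bravo R=bravo -> agree -> bravo
i=5: L=lima=BASE, R=india -> take RIGHT -> india
Index 5 -> india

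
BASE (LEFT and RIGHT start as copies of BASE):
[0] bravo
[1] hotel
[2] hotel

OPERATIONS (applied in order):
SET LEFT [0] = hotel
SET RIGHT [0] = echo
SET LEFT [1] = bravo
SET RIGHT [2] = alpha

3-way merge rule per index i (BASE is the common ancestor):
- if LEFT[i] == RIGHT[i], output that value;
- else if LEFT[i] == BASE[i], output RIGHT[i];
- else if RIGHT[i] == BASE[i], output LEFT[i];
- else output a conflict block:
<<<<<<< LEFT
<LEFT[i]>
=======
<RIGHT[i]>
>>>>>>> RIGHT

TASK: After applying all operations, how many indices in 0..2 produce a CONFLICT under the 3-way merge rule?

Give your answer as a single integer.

Final LEFT:  [hotel, bravo, hotel]
Final RIGHT: [echo, hotel, alpha]
i=0: BASE=bravo L=hotel R=echo all differ -> CONFLICT
i=1: L=bravo, R=hotel=BASE -> take LEFT -> bravo
i=2: L=hotel=BASE, R=alpha -> take RIGHT -> alpha
Conflict count: 1

Answer: 1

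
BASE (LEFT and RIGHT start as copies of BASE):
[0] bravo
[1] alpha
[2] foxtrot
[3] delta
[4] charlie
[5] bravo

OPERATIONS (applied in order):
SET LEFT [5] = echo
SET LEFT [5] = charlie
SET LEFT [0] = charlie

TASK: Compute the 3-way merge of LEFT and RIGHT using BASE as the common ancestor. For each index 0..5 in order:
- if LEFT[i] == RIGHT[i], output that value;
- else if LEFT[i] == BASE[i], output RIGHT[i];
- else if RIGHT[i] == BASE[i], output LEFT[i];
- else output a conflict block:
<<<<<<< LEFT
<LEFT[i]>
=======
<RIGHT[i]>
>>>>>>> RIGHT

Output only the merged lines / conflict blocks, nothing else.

Final LEFT:  [charlie, alpha, foxtrot, delta, charlie, charlie]
Final RIGHT: [bravo, alpha, foxtrot, delta, charlie, bravo]
i=0: L=charlie, R=bravo=BASE -> take LEFT -> charlie
i=1: L=alpha R=alpha -> agree -> alpha
i=2: L=foxtrot R=foxtrot -> agree -> foxtrot
i=3: L=delta R=delta -> agree -> delta
i=4: L=charlie R=charlie -> agree -> charlie
i=5: L=charlie, R=bravo=BASE -> take LEFT -> charlie

Answer: charlie
alpha
foxtrot
delta
charlie
charlie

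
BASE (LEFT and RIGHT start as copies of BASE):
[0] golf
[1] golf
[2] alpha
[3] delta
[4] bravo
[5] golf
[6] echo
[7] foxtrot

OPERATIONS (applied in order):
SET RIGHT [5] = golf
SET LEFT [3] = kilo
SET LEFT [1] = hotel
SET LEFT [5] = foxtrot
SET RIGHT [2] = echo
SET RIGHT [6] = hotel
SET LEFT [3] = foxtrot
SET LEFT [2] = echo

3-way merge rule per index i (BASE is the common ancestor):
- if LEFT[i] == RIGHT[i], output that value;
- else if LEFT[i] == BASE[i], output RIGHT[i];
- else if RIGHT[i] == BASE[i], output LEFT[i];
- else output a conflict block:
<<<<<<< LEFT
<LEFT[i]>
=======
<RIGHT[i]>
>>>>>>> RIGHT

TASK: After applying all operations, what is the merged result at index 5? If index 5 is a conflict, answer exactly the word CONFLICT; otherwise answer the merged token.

Answer: foxtrot

Derivation:
Final LEFT:  [golf, hotel, echo, foxtrot, bravo, foxtrot, echo, foxtrot]
Final RIGHT: [golf, golf, echo, delta, bravo, golf, hotel, foxtrot]
i=0: L=golf R=golf -> agree -> golf
i=1: L=hotel, R=golf=BASE -> take LEFT -> hotel
i=2: L=echo R=echo -> agree -> echo
i=3: L=foxtrot, R=delta=BASE -> take LEFT -> foxtrot
i=4: L=bravo R=bravo -> agree -> bravo
i=5: L=foxtrot, R=golf=BASE -> take LEFT -> foxtrot
i=6: L=echo=BASE, R=hotel -> take RIGHT -> hotel
i=7: L=foxtrot R=foxtrot -> agree -> foxtrot
Index 5 -> foxtrot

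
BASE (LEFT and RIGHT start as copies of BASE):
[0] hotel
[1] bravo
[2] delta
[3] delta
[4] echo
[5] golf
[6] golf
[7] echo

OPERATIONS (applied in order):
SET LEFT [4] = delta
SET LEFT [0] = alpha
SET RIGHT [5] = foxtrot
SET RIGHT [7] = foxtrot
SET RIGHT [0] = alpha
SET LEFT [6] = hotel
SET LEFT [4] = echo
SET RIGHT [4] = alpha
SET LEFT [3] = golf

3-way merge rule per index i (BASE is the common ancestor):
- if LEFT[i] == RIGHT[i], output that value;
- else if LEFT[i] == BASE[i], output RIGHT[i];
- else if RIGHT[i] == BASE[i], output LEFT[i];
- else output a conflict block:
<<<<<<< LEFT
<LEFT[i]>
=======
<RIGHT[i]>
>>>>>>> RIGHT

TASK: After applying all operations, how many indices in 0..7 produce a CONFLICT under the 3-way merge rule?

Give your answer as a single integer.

Answer: 0

Derivation:
Final LEFT:  [alpha, bravo, delta, golf, echo, golf, hotel, echo]
Final RIGHT: [alpha, bravo, delta, delta, alpha, foxtrot, golf, foxtrot]
i=0: L=alpha R=alpha -> agree -> alpha
i=1: L=bravo R=bravo -> agree -> bravo
i=2: L=delta R=delta -> agree -> delta
i=3: L=golf, R=delta=BASE -> take LEFT -> golf
i=4: L=echo=BASE, R=alpha -> take RIGHT -> alpha
i=5: L=golf=BASE, R=foxtrot -> take RIGHT -> foxtrot
i=6: L=hotel, R=golf=BASE -> take LEFT -> hotel
i=7: L=echo=BASE, R=foxtrot -> take RIGHT -> foxtrot
Conflict count: 0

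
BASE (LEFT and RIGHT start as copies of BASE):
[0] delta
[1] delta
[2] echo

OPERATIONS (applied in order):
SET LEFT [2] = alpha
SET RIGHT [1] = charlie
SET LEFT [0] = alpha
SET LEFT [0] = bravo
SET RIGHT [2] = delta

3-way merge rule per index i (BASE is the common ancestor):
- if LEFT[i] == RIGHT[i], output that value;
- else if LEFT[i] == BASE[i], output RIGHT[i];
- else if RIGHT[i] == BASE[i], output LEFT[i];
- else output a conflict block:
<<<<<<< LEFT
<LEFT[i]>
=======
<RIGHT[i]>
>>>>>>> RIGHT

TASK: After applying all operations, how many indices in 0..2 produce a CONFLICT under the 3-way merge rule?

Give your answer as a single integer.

Answer: 1

Derivation:
Final LEFT:  [bravo, delta, alpha]
Final RIGHT: [delta, charlie, delta]
i=0: L=bravo, R=delta=BASE -> take LEFT -> bravo
i=1: L=delta=BASE, R=charlie -> take RIGHT -> charlie
i=2: BASE=echo L=alpha R=delta all differ -> CONFLICT
Conflict count: 1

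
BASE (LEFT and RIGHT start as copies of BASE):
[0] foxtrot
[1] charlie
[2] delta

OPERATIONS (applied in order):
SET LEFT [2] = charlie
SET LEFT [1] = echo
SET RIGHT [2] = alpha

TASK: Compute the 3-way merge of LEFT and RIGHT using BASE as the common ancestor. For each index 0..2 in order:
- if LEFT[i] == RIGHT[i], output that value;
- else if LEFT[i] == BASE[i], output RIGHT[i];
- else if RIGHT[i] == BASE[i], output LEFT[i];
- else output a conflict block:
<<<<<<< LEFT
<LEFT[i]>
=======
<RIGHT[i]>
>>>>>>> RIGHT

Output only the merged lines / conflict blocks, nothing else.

Answer: foxtrot
echo
<<<<<<< LEFT
charlie
=======
alpha
>>>>>>> RIGHT

Derivation:
Final LEFT:  [foxtrot, echo, charlie]
Final RIGHT: [foxtrot, charlie, alpha]
i=0: L=foxtrot R=foxtrot -> agree -> foxtrot
i=1: L=echo, R=charlie=BASE -> take LEFT -> echo
i=2: BASE=delta L=charlie R=alpha all differ -> CONFLICT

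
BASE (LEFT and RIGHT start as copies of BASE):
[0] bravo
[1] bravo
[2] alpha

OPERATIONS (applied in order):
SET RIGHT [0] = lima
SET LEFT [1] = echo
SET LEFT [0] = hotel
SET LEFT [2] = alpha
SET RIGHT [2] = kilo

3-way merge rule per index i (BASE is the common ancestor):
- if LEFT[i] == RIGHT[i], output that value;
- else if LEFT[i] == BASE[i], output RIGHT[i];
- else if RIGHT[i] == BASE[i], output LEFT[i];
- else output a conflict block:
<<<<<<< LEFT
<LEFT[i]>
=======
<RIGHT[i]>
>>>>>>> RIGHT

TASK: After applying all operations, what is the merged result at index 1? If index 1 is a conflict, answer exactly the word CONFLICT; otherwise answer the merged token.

Answer: echo

Derivation:
Final LEFT:  [hotel, echo, alpha]
Final RIGHT: [lima, bravo, kilo]
i=0: BASE=bravo L=hotel R=lima all differ -> CONFLICT
i=1: L=echo, R=bravo=BASE -> take LEFT -> echo
i=2: L=alpha=BASE, R=kilo -> take RIGHT -> kilo
Index 1 -> echo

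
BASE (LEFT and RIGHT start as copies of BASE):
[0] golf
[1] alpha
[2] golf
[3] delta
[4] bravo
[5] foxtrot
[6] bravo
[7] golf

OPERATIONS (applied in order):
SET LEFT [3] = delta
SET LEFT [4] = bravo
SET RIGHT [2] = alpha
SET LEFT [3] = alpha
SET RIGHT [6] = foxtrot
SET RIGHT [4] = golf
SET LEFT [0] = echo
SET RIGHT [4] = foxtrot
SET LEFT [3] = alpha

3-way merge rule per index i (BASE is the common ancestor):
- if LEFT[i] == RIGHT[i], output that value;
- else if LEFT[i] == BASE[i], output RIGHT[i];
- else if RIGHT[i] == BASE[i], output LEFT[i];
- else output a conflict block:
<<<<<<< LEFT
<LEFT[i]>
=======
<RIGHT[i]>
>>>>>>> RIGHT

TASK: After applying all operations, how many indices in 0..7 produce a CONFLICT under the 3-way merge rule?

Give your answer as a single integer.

Final LEFT:  [echo, alpha, golf, alpha, bravo, foxtrot, bravo, golf]
Final RIGHT: [golf, alpha, alpha, delta, foxtrot, foxtrot, foxtrot, golf]
i=0: L=echo, R=golf=BASE -> take LEFT -> echo
i=1: L=alpha R=alpha -> agree -> alpha
i=2: L=golf=BASE, R=alpha -> take RIGHT -> alpha
i=3: L=alpha, R=delta=BASE -> take LEFT -> alpha
i=4: L=bravo=BASE, R=foxtrot -> take RIGHT -> foxtrot
i=5: L=foxtrot R=foxtrot -> agree -> foxtrot
i=6: L=bravo=BASE, R=foxtrot -> take RIGHT -> foxtrot
i=7: L=golf R=golf -> agree -> golf
Conflict count: 0

Answer: 0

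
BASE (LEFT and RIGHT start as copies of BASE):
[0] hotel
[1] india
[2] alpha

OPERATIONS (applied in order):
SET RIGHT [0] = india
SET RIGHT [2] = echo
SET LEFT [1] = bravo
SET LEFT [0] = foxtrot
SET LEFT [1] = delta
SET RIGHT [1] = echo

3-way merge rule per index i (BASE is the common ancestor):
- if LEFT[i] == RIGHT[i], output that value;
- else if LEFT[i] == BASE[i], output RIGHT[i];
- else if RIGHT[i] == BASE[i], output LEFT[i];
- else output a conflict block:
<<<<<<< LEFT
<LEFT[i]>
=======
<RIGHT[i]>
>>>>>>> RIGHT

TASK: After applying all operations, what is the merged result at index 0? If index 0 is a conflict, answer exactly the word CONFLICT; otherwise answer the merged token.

Final LEFT:  [foxtrot, delta, alpha]
Final RIGHT: [india, echo, echo]
i=0: BASE=hotel L=foxtrot R=india all differ -> CONFLICT
i=1: BASE=india L=delta R=echo all differ -> CONFLICT
i=2: L=alpha=BASE, R=echo -> take RIGHT -> echo
Index 0 -> CONFLICT

Answer: CONFLICT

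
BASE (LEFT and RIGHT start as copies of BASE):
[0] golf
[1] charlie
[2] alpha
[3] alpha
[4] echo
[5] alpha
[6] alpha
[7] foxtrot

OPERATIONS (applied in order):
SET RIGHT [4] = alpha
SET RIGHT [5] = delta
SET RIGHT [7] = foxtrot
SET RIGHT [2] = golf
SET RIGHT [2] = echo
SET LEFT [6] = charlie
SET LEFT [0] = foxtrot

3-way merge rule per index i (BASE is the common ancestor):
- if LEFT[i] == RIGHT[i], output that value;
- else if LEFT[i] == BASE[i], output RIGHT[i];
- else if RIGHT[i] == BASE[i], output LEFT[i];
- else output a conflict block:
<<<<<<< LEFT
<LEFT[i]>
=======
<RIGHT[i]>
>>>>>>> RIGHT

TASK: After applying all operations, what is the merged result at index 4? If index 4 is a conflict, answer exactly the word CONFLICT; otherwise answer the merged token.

Final LEFT:  [foxtrot, charlie, alpha, alpha, echo, alpha, charlie, foxtrot]
Final RIGHT: [golf, charlie, echo, alpha, alpha, delta, alpha, foxtrot]
i=0: L=foxtrot, R=golf=BASE -> take LEFT -> foxtrot
i=1: L=charlie R=charlie -> agree -> charlie
i=2: L=alpha=BASE, R=echo -> take RIGHT -> echo
i=3: L=alpha R=alpha -> agree -> alpha
i=4: L=echo=BASE, R=alpha -> take RIGHT -> alpha
i=5: L=alpha=BASE, R=delta -> take RIGHT -> delta
i=6: L=charlie, R=alpha=BASE -> take LEFT -> charlie
i=7: L=foxtrot R=foxtrot -> agree -> foxtrot
Index 4 -> alpha

Answer: alpha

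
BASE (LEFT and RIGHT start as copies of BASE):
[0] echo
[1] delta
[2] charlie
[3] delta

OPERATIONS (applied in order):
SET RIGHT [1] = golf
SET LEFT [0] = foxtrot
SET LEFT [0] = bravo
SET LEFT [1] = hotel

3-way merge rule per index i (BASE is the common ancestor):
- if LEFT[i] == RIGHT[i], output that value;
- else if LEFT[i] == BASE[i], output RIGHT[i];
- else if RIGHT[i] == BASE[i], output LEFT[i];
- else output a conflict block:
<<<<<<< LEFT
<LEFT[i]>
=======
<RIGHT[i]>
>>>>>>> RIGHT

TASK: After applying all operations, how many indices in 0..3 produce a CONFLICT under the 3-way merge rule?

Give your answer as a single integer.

Answer: 1

Derivation:
Final LEFT:  [bravo, hotel, charlie, delta]
Final RIGHT: [echo, golf, charlie, delta]
i=0: L=bravo, R=echo=BASE -> take LEFT -> bravo
i=1: BASE=delta L=hotel R=golf all differ -> CONFLICT
i=2: L=charlie R=charlie -> agree -> charlie
i=3: L=delta R=delta -> agree -> delta
Conflict count: 1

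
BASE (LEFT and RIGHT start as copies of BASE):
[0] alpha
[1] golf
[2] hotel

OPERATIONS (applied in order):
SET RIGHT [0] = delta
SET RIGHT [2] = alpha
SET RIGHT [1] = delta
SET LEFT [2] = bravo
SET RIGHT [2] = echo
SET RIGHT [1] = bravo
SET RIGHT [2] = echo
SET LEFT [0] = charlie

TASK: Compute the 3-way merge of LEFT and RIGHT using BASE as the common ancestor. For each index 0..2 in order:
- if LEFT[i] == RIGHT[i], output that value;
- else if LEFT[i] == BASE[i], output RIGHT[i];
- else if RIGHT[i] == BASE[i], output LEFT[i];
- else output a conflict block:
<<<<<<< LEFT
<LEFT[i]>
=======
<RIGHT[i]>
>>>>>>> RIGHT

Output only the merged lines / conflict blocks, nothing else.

Answer: <<<<<<< LEFT
charlie
=======
delta
>>>>>>> RIGHT
bravo
<<<<<<< LEFT
bravo
=======
echo
>>>>>>> RIGHT

Derivation:
Final LEFT:  [charlie, golf, bravo]
Final RIGHT: [delta, bravo, echo]
i=0: BASE=alpha L=charlie R=delta all differ -> CONFLICT
i=1: L=golf=BASE, R=bravo -> take RIGHT -> bravo
i=2: BASE=hotel L=bravo R=echo all differ -> CONFLICT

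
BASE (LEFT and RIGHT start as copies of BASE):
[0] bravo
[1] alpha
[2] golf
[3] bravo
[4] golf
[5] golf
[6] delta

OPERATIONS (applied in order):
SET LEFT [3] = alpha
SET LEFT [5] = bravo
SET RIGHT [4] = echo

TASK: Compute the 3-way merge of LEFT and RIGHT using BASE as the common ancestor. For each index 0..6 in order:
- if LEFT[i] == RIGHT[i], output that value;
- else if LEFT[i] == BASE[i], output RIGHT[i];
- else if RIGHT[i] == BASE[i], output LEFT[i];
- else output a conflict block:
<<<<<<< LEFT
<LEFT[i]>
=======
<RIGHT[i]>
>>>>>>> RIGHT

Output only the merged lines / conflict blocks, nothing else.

Final LEFT:  [bravo, alpha, golf, alpha, golf, bravo, delta]
Final RIGHT: [bravo, alpha, golf, bravo, echo, golf, delta]
i=0: L=bravo R=bravo -> agree -> bravo
i=1: L=alpha R=alpha -> agree -> alpha
i=2: L=golf R=golf -> agree -> golf
i=3: L=alpha, R=bravo=BASE -> take LEFT -> alpha
i=4: L=golf=BASE, R=echo -> take RIGHT -> echo
i=5: L=bravo, R=golf=BASE -> take LEFT -> bravo
i=6: L=delta R=delta -> agree -> delta

Answer: bravo
alpha
golf
alpha
echo
bravo
delta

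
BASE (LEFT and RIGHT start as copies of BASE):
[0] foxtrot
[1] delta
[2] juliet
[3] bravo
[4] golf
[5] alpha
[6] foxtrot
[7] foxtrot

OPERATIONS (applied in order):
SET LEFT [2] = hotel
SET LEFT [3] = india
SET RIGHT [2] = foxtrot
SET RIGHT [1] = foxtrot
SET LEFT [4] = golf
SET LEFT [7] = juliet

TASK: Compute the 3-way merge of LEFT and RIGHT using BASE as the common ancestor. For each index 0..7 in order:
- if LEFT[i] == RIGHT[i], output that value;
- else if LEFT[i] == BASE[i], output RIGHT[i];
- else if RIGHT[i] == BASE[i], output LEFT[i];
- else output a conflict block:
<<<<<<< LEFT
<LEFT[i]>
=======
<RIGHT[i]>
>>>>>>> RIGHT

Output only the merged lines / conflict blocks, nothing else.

Answer: foxtrot
foxtrot
<<<<<<< LEFT
hotel
=======
foxtrot
>>>>>>> RIGHT
india
golf
alpha
foxtrot
juliet

Derivation:
Final LEFT:  [foxtrot, delta, hotel, india, golf, alpha, foxtrot, juliet]
Final RIGHT: [foxtrot, foxtrot, foxtrot, bravo, golf, alpha, foxtrot, foxtrot]
i=0: L=foxtrot R=foxtrot -> agree -> foxtrot
i=1: L=delta=BASE, R=foxtrot -> take RIGHT -> foxtrot
i=2: BASE=juliet L=hotel R=foxtrot all differ -> CONFLICT
i=3: L=india, R=bravo=BASE -> take LEFT -> india
i=4: L=golf R=golf -> agree -> golf
i=5: L=alpha R=alpha -> agree -> alpha
i=6: L=foxtrot R=foxtrot -> agree -> foxtrot
i=7: L=juliet, R=foxtrot=BASE -> take LEFT -> juliet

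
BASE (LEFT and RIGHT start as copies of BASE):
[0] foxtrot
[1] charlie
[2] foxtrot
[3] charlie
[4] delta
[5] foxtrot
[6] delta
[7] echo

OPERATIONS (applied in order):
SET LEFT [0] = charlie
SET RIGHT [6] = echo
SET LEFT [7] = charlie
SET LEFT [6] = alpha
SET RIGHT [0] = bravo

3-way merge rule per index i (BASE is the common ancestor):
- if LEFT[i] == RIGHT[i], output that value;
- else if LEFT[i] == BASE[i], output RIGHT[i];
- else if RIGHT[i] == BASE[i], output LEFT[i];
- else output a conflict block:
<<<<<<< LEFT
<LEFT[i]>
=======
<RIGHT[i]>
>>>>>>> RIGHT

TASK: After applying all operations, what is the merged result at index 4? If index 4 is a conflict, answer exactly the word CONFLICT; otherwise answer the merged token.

Answer: delta

Derivation:
Final LEFT:  [charlie, charlie, foxtrot, charlie, delta, foxtrot, alpha, charlie]
Final RIGHT: [bravo, charlie, foxtrot, charlie, delta, foxtrot, echo, echo]
i=0: BASE=foxtrot L=charlie R=bravo all differ -> CONFLICT
i=1: L=charlie R=charlie -> agree -> charlie
i=2: L=foxtrot R=foxtrot -> agree -> foxtrot
i=3: L=charlie R=charlie -> agree -> charlie
i=4: L=delta R=delta -> agree -> delta
i=5: L=foxtrot R=foxtrot -> agree -> foxtrot
i=6: BASE=delta L=alpha R=echo all differ -> CONFLICT
i=7: L=charlie, R=echo=BASE -> take LEFT -> charlie
Index 4 -> delta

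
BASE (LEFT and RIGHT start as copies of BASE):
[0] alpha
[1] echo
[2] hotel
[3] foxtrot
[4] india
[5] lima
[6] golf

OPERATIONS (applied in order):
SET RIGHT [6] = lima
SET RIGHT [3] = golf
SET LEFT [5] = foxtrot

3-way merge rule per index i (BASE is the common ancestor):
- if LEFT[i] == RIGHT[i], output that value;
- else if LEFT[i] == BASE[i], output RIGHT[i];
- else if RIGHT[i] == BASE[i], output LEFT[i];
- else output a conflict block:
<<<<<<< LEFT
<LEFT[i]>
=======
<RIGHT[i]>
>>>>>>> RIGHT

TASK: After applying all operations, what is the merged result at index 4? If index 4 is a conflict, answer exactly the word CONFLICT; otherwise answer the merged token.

Final LEFT:  [alpha, echo, hotel, foxtrot, india, foxtrot, golf]
Final RIGHT: [alpha, echo, hotel, golf, india, lima, lima]
i=0: L=alpha R=alpha -> agree -> alpha
i=1: L=echo R=echo -> agree -> echo
i=2: L=hotel R=hotel -> agree -> hotel
i=3: L=foxtrot=BASE, R=golf -> take RIGHT -> golf
i=4: L=india R=india -> agree -> india
i=5: L=foxtrot, R=lima=BASE -> take LEFT -> foxtrot
i=6: L=golf=BASE, R=lima -> take RIGHT -> lima
Index 4 -> india

Answer: india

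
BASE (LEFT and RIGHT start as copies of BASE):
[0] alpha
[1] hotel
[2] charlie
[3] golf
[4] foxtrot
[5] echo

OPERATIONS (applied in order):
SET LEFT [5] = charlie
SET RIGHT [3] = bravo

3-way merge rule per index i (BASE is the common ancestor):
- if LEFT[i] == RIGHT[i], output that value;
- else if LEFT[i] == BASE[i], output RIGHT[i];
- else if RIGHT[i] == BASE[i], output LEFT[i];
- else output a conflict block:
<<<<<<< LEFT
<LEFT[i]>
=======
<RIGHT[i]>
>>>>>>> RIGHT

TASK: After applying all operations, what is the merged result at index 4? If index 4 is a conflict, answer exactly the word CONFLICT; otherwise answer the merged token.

Answer: foxtrot

Derivation:
Final LEFT:  [alpha, hotel, charlie, golf, foxtrot, charlie]
Final RIGHT: [alpha, hotel, charlie, bravo, foxtrot, echo]
i=0: L=alpha R=alpha -> agree -> alpha
i=1: L=hotel R=hotel -> agree -> hotel
i=2: L=charlie R=charlie -> agree -> charlie
i=3: L=golf=BASE, R=bravo -> take RIGHT -> bravo
i=4: L=foxtrot R=foxtrot -> agree -> foxtrot
i=5: L=charlie, R=echo=BASE -> take LEFT -> charlie
Index 4 -> foxtrot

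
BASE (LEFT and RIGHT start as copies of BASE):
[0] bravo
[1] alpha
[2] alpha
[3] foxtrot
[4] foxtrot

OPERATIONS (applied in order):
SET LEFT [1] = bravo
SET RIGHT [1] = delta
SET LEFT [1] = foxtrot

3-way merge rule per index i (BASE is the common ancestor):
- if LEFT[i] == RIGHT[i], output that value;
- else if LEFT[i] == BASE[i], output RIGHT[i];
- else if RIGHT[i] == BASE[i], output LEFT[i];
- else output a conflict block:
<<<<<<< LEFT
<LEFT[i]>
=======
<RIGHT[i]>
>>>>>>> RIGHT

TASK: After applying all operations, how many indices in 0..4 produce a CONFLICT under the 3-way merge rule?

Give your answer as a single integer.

Final LEFT:  [bravo, foxtrot, alpha, foxtrot, foxtrot]
Final RIGHT: [bravo, delta, alpha, foxtrot, foxtrot]
i=0: L=bravo R=bravo -> agree -> bravo
i=1: BASE=alpha L=foxtrot R=delta all differ -> CONFLICT
i=2: L=alpha R=alpha -> agree -> alpha
i=3: L=foxtrot R=foxtrot -> agree -> foxtrot
i=4: L=foxtrot R=foxtrot -> agree -> foxtrot
Conflict count: 1

Answer: 1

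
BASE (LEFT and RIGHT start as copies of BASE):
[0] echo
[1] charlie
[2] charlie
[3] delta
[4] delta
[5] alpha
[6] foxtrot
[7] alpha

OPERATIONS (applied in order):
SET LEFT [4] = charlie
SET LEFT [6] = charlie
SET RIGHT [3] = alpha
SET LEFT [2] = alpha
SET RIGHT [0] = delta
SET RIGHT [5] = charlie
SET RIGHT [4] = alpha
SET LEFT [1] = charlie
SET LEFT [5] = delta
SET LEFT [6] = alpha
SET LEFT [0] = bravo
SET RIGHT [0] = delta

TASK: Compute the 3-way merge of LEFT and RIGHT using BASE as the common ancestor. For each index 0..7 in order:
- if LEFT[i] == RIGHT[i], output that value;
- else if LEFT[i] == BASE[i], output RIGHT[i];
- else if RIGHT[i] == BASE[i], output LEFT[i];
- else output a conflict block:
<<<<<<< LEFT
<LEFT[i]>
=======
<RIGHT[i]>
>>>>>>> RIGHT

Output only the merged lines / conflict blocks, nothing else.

Answer: <<<<<<< LEFT
bravo
=======
delta
>>>>>>> RIGHT
charlie
alpha
alpha
<<<<<<< LEFT
charlie
=======
alpha
>>>>>>> RIGHT
<<<<<<< LEFT
delta
=======
charlie
>>>>>>> RIGHT
alpha
alpha

Derivation:
Final LEFT:  [bravo, charlie, alpha, delta, charlie, delta, alpha, alpha]
Final RIGHT: [delta, charlie, charlie, alpha, alpha, charlie, foxtrot, alpha]
i=0: BASE=echo L=bravo R=delta all differ -> CONFLICT
i=1: L=charlie R=charlie -> agree -> charlie
i=2: L=alpha, R=charlie=BASE -> take LEFT -> alpha
i=3: L=delta=BASE, R=alpha -> take RIGHT -> alpha
i=4: BASE=delta L=charlie R=alpha all differ -> CONFLICT
i=5: BASE=alpha L=delta R=charlie all differ -> CONFLICT
i=6: L=alpha, R=foxtrot=BASE -> take LEFT -> alpha
i=7: L=alpha R=alpha -> agree -> alpha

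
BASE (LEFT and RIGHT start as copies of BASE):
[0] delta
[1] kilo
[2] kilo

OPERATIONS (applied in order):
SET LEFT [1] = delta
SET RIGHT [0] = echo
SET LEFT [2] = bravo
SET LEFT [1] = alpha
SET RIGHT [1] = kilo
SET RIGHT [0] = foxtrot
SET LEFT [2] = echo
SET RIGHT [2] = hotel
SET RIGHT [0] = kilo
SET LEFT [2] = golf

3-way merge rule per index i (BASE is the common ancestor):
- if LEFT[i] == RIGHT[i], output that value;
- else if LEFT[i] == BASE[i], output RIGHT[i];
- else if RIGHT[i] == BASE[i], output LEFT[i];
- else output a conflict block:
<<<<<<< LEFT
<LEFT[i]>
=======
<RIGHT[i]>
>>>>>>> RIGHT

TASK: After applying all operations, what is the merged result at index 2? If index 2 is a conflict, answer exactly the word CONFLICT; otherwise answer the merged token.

Answer: CONFLICT

Derivation:
Final LEFT:  [delta, alpha, golf]
Final RIGHT: [kilo, kilo, hotel]
i=0: L=delta=BASE, R=kilo -> take RIGHT -> kilo
i=1: L=alpha, R=kilo=BASE -> take LEFT -> alpha
i=2: BASE=kilo L=golf R=hotel all differ -> CONFLICT
Index 2 -> CONFLICT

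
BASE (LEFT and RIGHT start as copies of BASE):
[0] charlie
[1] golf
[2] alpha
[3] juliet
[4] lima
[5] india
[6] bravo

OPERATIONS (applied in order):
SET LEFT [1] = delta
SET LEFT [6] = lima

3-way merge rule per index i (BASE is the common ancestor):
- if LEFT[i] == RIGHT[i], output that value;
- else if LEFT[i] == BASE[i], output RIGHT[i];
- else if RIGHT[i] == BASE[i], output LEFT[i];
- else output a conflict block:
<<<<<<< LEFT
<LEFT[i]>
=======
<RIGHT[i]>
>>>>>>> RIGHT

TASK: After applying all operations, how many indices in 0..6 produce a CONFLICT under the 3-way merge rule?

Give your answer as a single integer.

Final LEFT:  [charlie, delta, alpha, juliet, lima, india, lima]
Final RIGHT: [charlie, golf, alpha, juliet, lima, india, bravo]
i=0: L=charlie R=charlie -> agree -> charlie
i=1: L=delta, R=golf=BASE -> take LEFT -> delta
i=2: L=alpha R=alpha -> agree -> alpha
i=3: L=juliet R=juliet -> agree -> juliet
i=4: L=lima R=lima -> agree -> lima
i=5: L=india R=india -> agree -> india
i=6: L=lima, R=bravo=BASE -> take LEFT -> lima
Conflict count: 0

Answer: 0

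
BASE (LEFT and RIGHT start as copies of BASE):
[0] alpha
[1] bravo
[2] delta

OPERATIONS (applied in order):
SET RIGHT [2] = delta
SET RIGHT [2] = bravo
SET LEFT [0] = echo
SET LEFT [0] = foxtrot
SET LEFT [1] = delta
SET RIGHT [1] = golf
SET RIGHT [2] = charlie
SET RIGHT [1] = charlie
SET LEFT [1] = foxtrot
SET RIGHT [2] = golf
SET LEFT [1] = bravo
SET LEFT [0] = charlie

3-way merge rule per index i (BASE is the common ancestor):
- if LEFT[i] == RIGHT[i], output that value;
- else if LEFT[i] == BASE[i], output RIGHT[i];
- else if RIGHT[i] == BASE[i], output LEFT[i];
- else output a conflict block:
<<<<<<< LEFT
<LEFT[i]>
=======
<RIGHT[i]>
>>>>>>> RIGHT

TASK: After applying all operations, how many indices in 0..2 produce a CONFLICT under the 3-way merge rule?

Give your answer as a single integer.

Final LEFT:  [charlie, bravo, delta]
Final RIGHT: [alpha, charlie, golf]
i=0: L=charlie, R=alpha=BASE -> take LEFT -> charlie
i=1: L=bravo=BASE, R=charlie -> take RIGHT -> charlie
i=2: L=delta=BASE, R=golf -> take RIGHT -> golf
Conflict count: 0

Answer: 0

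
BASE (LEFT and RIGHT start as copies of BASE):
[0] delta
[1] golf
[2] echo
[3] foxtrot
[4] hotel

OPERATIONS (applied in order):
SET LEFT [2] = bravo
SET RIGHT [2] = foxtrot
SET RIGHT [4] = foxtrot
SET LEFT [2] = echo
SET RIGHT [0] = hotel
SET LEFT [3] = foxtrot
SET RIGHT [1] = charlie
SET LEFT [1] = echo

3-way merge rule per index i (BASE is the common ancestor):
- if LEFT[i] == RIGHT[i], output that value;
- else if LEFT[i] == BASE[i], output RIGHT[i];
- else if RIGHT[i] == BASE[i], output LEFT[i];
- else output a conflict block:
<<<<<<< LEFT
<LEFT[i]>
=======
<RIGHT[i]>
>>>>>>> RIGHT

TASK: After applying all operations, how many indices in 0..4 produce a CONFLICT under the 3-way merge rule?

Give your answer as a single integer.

Final LEFT:  [delta, echo, echo, foxtrot, hotel]
Final RIGHT: [hotel, charlie, foxtrot, foxtrot, foxtrot]
i=0: L=delta=BASE, R=hotel -> take RIGHT -> hotel
i=1: BASE=golf L=echo R=charlie all differ -> CONFLICT
i=2: L=echo=BASE, R=foxtrot -> take RIGHT -> foxtrot
i=3: L=foxtrot R=foxtrot -> agree -> foxtrot
i=4: L=hotel=BASE, R=foxtrot -> take RIGHT -> foxtrot
Conflict count: 1

Answer: 1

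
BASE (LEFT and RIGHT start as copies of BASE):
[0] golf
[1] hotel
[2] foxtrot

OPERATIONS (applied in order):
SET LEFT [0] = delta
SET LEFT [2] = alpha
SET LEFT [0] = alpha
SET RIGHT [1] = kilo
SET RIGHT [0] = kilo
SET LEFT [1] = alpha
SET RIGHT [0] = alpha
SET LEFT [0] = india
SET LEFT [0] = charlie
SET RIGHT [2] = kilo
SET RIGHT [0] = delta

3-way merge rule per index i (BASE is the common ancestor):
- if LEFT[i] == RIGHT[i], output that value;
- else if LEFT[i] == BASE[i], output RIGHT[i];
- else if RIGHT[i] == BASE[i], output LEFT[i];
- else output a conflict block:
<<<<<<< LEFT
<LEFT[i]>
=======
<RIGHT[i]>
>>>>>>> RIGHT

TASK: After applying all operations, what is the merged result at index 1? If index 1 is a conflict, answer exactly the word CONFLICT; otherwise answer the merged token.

Answer: CONFLICT

Derivation:
Final LEFT:  [charlie, alpha, alpha]
Final RIGHT: [delta, kilo, kilo]
i=0: BASE=golf L=charlie R=delta all differ -> CONFLICT
i=1: BASE=hotel L=alpha R=kilo all differ -> CONFLICT
i=2: BASE=foxtrot L=alpha R=kilo all differ -> CONFLICT
Index 1 -> CONFLICT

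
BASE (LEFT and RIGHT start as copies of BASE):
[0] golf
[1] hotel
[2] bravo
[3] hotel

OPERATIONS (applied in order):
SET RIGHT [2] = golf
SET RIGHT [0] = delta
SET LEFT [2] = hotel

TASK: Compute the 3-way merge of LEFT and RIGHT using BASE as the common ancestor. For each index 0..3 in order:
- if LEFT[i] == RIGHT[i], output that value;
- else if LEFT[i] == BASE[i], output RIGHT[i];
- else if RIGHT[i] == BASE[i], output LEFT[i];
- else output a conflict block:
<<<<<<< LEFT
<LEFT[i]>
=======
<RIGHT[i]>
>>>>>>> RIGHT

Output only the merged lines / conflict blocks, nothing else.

Answer: delta
hotel
<<<<<<< LEFT
hotel
=======
golf
>>>>>>> RIGHT
hotel

Derivation:
Final LEFT:  [golf, hotel, hotel, hotel]
Final RIGHT: [delta, hotel, golf, hotel]
i=0: L=golf=BASE, R=delta -> take RIGHT -> delta
i=1: L=hotel R=hotel -> agree -> hotel
i=2: BASE=bravo L=hotel R=golf all differ -> CONFLICT
i=3: L=hotel R=hotel -> agree -> hotel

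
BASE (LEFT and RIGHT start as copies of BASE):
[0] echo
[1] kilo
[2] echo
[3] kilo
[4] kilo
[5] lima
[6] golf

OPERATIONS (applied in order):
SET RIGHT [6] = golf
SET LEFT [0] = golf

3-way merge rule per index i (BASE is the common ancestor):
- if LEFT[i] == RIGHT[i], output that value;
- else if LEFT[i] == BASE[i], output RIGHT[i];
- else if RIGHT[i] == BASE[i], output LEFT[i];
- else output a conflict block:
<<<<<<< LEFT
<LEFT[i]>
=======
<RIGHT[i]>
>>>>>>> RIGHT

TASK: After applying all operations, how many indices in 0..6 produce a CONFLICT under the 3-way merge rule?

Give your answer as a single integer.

Answer: 0

Derivation:
Final LEFT:  [golf, kilo, echo, kilo, kilo, lima, golf]
Final RIGHT: [echo, kilo, echo, kilo, kilo, lima, golf]
i=0: L=golf, R=echo=BASE -> take LEFT -> golf
i=1: L=kilo R=kilo -> agree -> kilo
i=2: L=echo R=echo -> agree -> echo
i=3: L=kilo R=kilo -> agree -> kilo
i=4: L=kilo R=kilo -> agree -> kilo
i=5: L=lima R=lima -> agree -> lima
i=6: L=golf R=golf -> agree -> golf
Conflict count: 0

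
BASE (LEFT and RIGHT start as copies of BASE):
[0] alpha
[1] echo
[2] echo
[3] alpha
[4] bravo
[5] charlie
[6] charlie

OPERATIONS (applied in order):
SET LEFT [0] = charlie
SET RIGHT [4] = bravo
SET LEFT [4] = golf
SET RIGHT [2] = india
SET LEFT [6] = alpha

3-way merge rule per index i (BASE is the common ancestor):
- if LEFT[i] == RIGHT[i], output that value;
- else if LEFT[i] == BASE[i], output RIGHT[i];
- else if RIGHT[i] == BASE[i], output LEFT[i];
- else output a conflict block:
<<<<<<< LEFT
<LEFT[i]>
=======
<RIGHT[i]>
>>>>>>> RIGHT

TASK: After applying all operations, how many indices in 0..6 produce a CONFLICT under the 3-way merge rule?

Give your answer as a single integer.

Answer: 0

Derivation:
Final LEFT:  [charlie, echo, echo, alpha, golf, charlie, alpha]
Final RIGHT: [alpha, echo, india, alpha, bravo, charlie, charlie]
i=0: L=charlie, R=alpha=BASE -> take LEFT -> charlie
i=1: L=echo R=echo -> agree -> echo
i=2: L=echo=BASE, R=india -> take RIGHT -> india
i=3: L=alpha R=alpha -> agree -> alpha
i=4: L=golf, R=bravo=BASE -> take LEFT -> golf
i=5: L=charlie R=charlie -> agree -> charlie
i=6: L=alpha, R=charlie=BASE -> take LEFT -> alpha
Conflict count: 0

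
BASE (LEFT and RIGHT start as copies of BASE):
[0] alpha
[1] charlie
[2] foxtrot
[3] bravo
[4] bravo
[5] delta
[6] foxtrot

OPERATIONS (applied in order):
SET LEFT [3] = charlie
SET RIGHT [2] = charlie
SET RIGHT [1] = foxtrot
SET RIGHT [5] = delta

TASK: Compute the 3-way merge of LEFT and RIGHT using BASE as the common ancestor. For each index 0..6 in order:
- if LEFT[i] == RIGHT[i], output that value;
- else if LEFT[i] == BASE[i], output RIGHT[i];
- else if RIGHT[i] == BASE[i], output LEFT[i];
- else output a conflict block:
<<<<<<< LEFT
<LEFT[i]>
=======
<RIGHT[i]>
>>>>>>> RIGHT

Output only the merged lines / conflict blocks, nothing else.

Answer: alpha
foxtrot
charlie
charlie
bravo
delta
foxtrot

Derivation:
Final LEFT:  [alpha, charlie, foxtrot, charlie, bravo, delta, foxtrot]
Final RIGHT: [alpha, foxtrot, charlie, bravo, bravo, delta, foxtrot]
i=0: L=alpha R=alpha -> agree -> alpha
i=1: L=charlie=BASE, R=foxtrot -> take RIGHT -> foxtrot
i=2: L=foxtrot=BASE, R=charlie -> take RIGHT -> charlie
i=3: L=charlie, R=bravo=BASE -> take LEFT -> charlie
i=4: L=bravo R=bravo -> agree -> bravo
i=5: L=delta R=delta -> agree -> delta
i=6: L=foxtrot R=foxtrot -> agree -> foxtrot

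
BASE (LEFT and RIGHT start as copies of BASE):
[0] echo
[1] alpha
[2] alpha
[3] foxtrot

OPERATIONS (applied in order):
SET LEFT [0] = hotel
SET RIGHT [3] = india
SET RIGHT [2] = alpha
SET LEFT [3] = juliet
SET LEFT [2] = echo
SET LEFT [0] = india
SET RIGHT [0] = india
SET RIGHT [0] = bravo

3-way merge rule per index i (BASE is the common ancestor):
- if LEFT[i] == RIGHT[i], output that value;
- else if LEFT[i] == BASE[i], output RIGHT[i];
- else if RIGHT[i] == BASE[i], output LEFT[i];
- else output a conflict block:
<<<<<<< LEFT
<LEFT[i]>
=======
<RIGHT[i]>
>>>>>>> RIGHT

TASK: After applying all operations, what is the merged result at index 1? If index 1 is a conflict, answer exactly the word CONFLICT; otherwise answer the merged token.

Final LEFT:  [india, alpha, echo, juliet]
Final RIGHT: [bravo, alpha, alpha, india]
i=0: BASE=echo L=india R=bravo all differ -> CONFLICT
i=1: L=alpha R=alpha -> agree -> alpha
i=2: L=echo, R=alpha=BASE -> take LEFT -> echo
i=3: BASE=foxtrot L=juliet R=india all differ -> CONFLICT
Index 1 -> alpha

Answer: alpha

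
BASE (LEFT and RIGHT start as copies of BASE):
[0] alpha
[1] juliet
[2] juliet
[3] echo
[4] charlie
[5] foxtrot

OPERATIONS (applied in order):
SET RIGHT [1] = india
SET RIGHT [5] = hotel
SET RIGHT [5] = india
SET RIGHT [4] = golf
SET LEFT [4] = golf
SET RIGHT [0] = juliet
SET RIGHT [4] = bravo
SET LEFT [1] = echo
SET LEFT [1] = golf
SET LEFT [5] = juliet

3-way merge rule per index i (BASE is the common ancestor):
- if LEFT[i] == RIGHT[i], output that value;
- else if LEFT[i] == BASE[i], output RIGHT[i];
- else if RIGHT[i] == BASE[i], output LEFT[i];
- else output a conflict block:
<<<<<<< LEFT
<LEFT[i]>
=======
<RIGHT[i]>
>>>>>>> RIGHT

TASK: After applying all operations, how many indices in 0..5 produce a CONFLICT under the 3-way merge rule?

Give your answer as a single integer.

Final LEFT:  [alpha, golf, juliet, echo, golf, juliet]
Final RIGHT: [juliet, india, juliet, echo, bravo, india]
i=0: L=alpha=BASE, R=juliet -> take RIGHT -> juliet
i=1: BASE=juliet L=golf R=india all differ -> CONFLICT
i=2: L=juliet R=juliet -> agree -> juliet
i=3: L=echo R=echo -> agree -> echo
i=4: BASE=charlie L=golf R=bravo all differ -> CONFLICT
i=5: BASE=foxtrot L=juliet R=india all differ -> CONFLICT
Conflict count: 3

Answer: 3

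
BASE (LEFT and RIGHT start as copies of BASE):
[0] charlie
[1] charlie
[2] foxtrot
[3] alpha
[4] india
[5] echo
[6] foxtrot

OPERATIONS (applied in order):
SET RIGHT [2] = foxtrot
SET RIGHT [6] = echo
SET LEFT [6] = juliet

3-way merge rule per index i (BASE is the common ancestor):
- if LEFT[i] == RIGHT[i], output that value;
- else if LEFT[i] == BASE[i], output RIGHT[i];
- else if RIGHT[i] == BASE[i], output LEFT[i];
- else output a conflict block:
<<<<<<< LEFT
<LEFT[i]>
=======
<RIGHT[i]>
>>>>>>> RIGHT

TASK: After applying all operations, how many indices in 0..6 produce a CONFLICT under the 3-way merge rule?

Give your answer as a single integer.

Answer: 1

Derivation:
Final LEFT:  [charlie, charlie, foxtrot, alpha, india, echo, juliet]
Final RIGHT: [charlie, charlie, foxtrot, alpha, india, echo, echo]
i=0: L=charlie R=charlie -> agree -> charlie
i=1: L=charlie R=charlie -> agree -> charlie
i=2: L=foxtrot R=foxtrot -> agree -> foxtrot
i=3: L=alpha R=alpha -> agree -> alpha
i=4: L=india R=india -> agree -> india
i=5: L=echo R=echo -> agree -> echo
i=6: BASE=foxtrot L=juliet R=echo all differ -> CONFLICT
Conflict count: 1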